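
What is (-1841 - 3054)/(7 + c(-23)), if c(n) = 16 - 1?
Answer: -445/2 ≈ -222.50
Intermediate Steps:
c(n) = 15
(-1841 - 3054)/(7 + c(-23)) = (-1841 - 3054)/(7 + 15) = -4895/22 = -4895*1/22 = -445/2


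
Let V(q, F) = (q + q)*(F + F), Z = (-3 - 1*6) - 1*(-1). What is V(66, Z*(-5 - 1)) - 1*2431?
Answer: 10241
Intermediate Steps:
Z = -8 (Z = (-3 - 6) + 1 = -9 + 1 = -8)
V(q, F) = 4*F*q (V(q, F) = (2*q)*(2*F) = 4*F*q)
V(66, Z*(-5 - 1)) - 1*2431 = 4*(-8*(-5 - 1))*66 - 1*2431 = 4*(-8*(-6))*66 - 2431 = 4*48*66 - 2431 = 12672 - 2431 = 10241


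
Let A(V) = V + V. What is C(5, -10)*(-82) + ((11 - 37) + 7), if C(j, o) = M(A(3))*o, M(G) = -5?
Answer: -4119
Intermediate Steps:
A(V) = 2*V
C(j, o) = -5*o
C(5, -10)*(-82) + ((11 - 37) + 7) = -5*(-10)*(-82) + ((11 - 37) + 7) = 50*(-82) + (-26 + 7) = -4100 - 19 = -4119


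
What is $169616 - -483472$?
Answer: $653088$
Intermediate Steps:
$169616 - -483472 = 169616 + 483472 = 653088$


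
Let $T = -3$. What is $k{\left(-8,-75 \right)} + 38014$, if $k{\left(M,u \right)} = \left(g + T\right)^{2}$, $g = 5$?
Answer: $38018$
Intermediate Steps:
$k{\left(M,u \right)} = 4$ ($k{\left(M,u \right)} = \left(5 - 3\right)^{2} = 2^{2} = 4$)
$k{\left(-8,-75 \right)} + 38014 = 4 + 38014 = 38018$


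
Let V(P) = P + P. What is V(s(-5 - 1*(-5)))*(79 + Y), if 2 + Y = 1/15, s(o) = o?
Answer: 0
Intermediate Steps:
Y = -29/15 (Y = -2 + 1/15 = -29/15 ≈ -1.9333)
V(P) = 2*P
V(s(-5 - 1*(-5)))*(79 + Y) = (2*(-5 - 1*(-5)))*(79 - 29/15) = (2*(-5 + 5))*(1156/15) = (2*0)*(1156/15) = 0*(1156/15) = 0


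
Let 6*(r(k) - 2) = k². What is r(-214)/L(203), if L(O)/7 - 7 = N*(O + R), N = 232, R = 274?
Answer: 3272/332013 ≈ 0.0098550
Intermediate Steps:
L(O) = 445025 + 1624*O (L(O) = 49 + 7*(232*(O + 274)) = 49 + 7*(232*(274 + O)) = 49 + 7*(63568 + 232*O) = 49 + (444976 + 1624*O) = 445025 + 1624*O)
r(k) = 2 + k²/6
r(-214)/L(203) = (2 + (⅙)*(-214)²)/(445025 + 1624*203) = (2 + (⅙)*45796)/(445025 + 329672) = (2 + 22898/3)/774697 = (22904/3)*(1/774697) = 3272/332013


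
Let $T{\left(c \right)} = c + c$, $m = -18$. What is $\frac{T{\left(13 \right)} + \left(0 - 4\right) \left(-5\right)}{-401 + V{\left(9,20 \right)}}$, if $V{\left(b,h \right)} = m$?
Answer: $- \frac{46}{419} \approx -0.10979$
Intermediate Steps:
$V{\left(b,h \right)} = -18$
$T{\left(c \right)} = 2 c$
$\frac{T{\left(13 \right)} + \left(0 - 4\right) \left(-5\right)}{-401 + V{\left(9,20 \right)}} = \frac{2 \cdot 13 + \left(0 - 4\right) \left(-5\right)}{-401 - 18} = \frac{26 - -20}{-419} = \left(26 + 20\right) \left(- \frac{1}{419}\right) = 46 \left(- \frac{1}{419}\right) = - \frac{46}{419}$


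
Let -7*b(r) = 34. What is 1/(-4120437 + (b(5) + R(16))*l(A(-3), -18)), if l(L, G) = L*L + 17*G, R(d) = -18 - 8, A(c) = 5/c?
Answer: -7/28777563 ≈ -2.4325e-7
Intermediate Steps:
R(d) = -26
l(L, G) = L**2 + 17*G
b(r) = -34/7 (b(r) = -1/7*34 = -34/7)
1/(-4120437 + (b(5) + R(16))*l(A(-3), -18)) = 1/(-4120437 + (-34/7 - 26)*((5/(-3))**2 + 17*(-18))) = 1/(-4120437 - 216*((5*(-1/3))**2 - 306)/7) = 1/(-4120437 - 216*((-5/3)**2 - 306)/7) = 1/(-4120437 - 216*(25/9 - 306)/7) = 1/(-4120437 - 216/7*(-2729/9)) = 1/(-4120437 + 65496/7) = 1/(-28777563/7) = -7/28777563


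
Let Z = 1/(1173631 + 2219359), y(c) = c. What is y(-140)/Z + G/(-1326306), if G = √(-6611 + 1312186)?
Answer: -475018600 - 5*√52223/1326306 ≈ -4.7502e+8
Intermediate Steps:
Z = 1/3392990 ≈ 2.9473e-7
G = 5*√52223 (G = √1305575 = 5*√52223 ≈ 1142.6)
y(-140)/Z + G/(-1326306) = -140/1/3392990 + (5*√52223)/(-1326306) = -140*3392990 + (5*√52223)*(-1/1326306) = -475018600 - 5*√52223/1326306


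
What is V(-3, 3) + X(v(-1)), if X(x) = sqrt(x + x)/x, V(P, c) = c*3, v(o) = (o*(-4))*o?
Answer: 9 - I*sqrt(2)/2 ≈ 9.0 - 0.70711*I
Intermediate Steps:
v(o) = -4*o**2 (v(o) = (-4*o)*o = -4*o**2)
V(P, c) = 3*c
X(x) = sqrt(2)/sqrt(x) (X(x) = sqrt(2*x)/x = (sqrt(2)*sqrt(x))/x = sqrt(2)/sqrt(x))
V(-3, 3) + X(v(-1)) = 3*3 + sqrt(2)/sqrt(-4*(-1)**2) = 9 + sqrt(2)/sqrt(-4*1) = 9 + sqrt(2)/sqrt(-4) = 9 + sqrt(2)*(-I/2) = 9 - I*sqrt(2)/2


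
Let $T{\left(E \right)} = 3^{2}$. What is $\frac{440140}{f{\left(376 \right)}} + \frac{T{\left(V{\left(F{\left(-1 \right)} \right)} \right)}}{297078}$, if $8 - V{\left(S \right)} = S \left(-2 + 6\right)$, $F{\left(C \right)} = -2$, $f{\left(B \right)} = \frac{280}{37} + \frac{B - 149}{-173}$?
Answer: $\frac{278989528719763}{3965100066} \approx 70361.0$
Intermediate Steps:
$f{\left(B \right)} = \frac{53953}{6401} - \frac{B}{173}$ ($f{\left(B \right)} = 280 \cdot \frac{1}{37} + \left(-149 + B\right) \left(- \frac{1}{173}\right) = \frac{280}{37} - \left(- \frac{149}{173} + \frac{B}{173}\right) = \frac{53953}{6401} - \frac{B}{173}$)
$V{\left(S \right)} = 8 - 4 S$ ($V{\left(S \right)} = 8 - S \left(-2 + 6\right) = 8 - S 4 = 8 - 4 S$)
$T{\left(E \right)} = 9$
$\frac{440140}{f{\left(376 \right)}} + \frac{T{\left(V{\left(F{\left(-1 \right)} \right)} \right)}}{297078} = \frac{440140}{\frac{53953}{6401} - \frac{376}{173}} + \frac{9}{297078} = \frac{440140}{\frac{53953}{6401} - \frac{376}{173}} + 9 \cdot \frac{1}{297078} = \frac{440140}{\frac{40041}{6401}} + \frac{3}{99026} = 440140 \cdot \frac{6401}{40041} + \frac{3}{99026} = \frac{2817336140}{40041} + \frac{3}{99026} = \frac{278989528719763}{3965100066}$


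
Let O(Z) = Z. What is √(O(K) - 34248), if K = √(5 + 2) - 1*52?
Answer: √(-34300 + √7) ≈ 185.2*I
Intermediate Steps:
K = -52 + √7 (K = √7 - 52 = -52 + √7 ≈ -49.354)
√(O(K) - 34248) = √((-52 + √7) - 34248) = √(-34300 + √7)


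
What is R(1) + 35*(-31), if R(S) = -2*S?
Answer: -1087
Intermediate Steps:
R(1) + 35*(-31) = -2*1 + 35*(-31) = -2 - 1085 = -1087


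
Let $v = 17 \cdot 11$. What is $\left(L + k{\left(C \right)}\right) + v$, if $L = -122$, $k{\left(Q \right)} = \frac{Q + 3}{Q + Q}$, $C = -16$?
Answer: $\frac{2093}{32} \approx 65.406$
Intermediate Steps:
$k{\left(Q \right)} = \frac{3 + Q}{2 Q}$
$v = 187$
$\left(L + k{\left(C \right)}\right) + v = \left(-122 + \frac{3 - 16}{2 \left(-16\right)}\right) + 187 = \left(-122 + \frac{1}{2} \left(- \frac{1}{16}\right) \left(-13\right)\right) + 187 = \left(-122 + \frac{13}{32}\right) + 187 = - \frac{3891}{32} + 187 = \frac{2093}{32}$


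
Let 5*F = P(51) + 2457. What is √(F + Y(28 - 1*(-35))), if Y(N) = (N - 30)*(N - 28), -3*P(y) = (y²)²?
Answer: I*√449367 ≈ 670.35*I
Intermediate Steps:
P(y) = -y⁴/3
F = -450522 (F = (-⅓*51⁴ + 2457)/5 = (-⅓*6765201 + 2457)/5 = (-2255067 + 2457)/5 = (⅕)*(-2252610) = -450522)
Y(N) = (-30 + N)*(-28 + N)
√(F + Y(28 - 1*(-35))) = √(-450522 + (840 + (28 - 1*(-35))² - 58*(28 - 1*(-35)))) = √(-450522 + (840 + (28 + 35)² - 58*(28 + 35))) = √(-450522 + (840 + 63² - 58*63)) = √(-450522 + (840 + 3969 - 3654)) = √(-450522 + 1155) = √(-449367) = I*√449367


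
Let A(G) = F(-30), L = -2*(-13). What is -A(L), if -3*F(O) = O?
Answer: -10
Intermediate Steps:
F(O) = -O/3
L = 26
A(G) = 10 (A(G) = -⅓*(-30) = 10)
-A(L) = -1*10 = -10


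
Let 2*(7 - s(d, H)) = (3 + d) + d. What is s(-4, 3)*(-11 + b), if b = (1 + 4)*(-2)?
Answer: -399/2 ≈ -199.50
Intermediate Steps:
s(d, H) = 11/2 - d (s(d, H) = 7 - ((3 + d) + d)/2 = 7 - (3 + 2*d)/2 = 7 + (-3/2 - d) = 11/2 - d)
b = -10 (b = 5*(-2) = -10)
s(-4, 3)*(-11 + b) = (11/2 - 1*(-4))*(-11 - 10) = (11/2 + 4)*(-21) = (19/2)*(-21) = -399/2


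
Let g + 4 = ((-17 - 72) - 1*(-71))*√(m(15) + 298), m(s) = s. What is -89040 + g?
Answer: -89044 - 18*√313 ≈ -89363.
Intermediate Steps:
g = -4 - 18*√313 (g = -4 + ((-17 - 72) - 1*(-71))*√(15 + 298) = -4 + (-89 + 71)*√313 = -4 - 18*√313 ≈ -322.45)
-89040 + g = -89040 + (-4 - 18*√313) = -89044 - 18*√313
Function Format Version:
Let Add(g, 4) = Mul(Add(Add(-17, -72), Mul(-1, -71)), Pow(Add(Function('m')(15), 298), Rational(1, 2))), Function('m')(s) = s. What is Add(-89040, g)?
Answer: Add(-89044, Mul(-18, Pow(313, Rational(1, 2)))) ≈ -89363.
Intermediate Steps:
g = Add(-4, Mul(-18, Pow(313, Rational(1, 2)))) (g = Add(-4, Mul(Add(Add(-17, -72), Mul(-1, -71)), Pow(Add(15, 298), Rational(1, 2)))) = Add(-4, Mul(Add(-89, 71), Pow(313, Rational(1, 2)))) = Add(-4, Mul(-18, Pow(313, Rational(1, 2)))) ≈ -322.45)
Add(-89040, g) = Add(-89040, Add(-4, Mul(-18, Pow(313, Rational(1, 2))))) = Add(-89044, Mul(-18, Pow(313, Rational(1, 2))))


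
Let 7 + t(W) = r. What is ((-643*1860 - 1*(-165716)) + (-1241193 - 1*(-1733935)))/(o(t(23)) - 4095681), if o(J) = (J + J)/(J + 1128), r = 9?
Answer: 303699930/2314059763 ≈ 0.13124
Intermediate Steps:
t(W) = 2 (t(W) = -7 + 9 = 2)
o(J) = 2*J/(1128 + J) (o(J) = (2*J)/(1128 + J) = 2*J/(1128 + J))
((-643*1860 - 1*(-165716)) + (-1241193 - 1*(-1733935)))/(o(t(23)) - 4095681) = ((-643*1860 - 1*(-165716)) + (-1241193 - 1*(-1733935)))/(2*2/(1128 + 2) - 4095681) = ((-1195980 + 165716) + (-1241193 + 1733935))/(2*2/1130 - 4095681) = (-1030264 + 492742)/(2*2*(1/1130) - 4095681) = -537522/(2/565 - 4095681) = -537522/(-2314059763/565) = -537522*(-565/2314059763) = 303699930/2314059763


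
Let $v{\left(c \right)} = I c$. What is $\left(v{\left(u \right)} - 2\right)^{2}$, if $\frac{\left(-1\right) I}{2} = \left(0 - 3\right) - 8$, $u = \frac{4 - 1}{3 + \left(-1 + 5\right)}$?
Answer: $\frac{2704}{49} \approx 55.184$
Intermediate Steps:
$u = \frac{3}{7}$ ($u = \frac{3}{3 + 4} = \frac{3}{7} \approx 0.42857$)
$I = 22$ ($I = - 2 \left(\left(0 - 3\right) - 8\right) = - 2 \left(-3 - 8\right) = \left(-2\right) \left(-11\right) = 22$)
$v{\left(c \right)} = 22 c$
$\left(v{\left(u \right)} - 2\right)^{2} = \left(22 \cdot \frac{3}{7} - 2\right)^{2} = \left(\frac{66}{7} - 2\right)^{2} = \left(\frac{52}{7}\right)^{2} = \frac{2704}{49}$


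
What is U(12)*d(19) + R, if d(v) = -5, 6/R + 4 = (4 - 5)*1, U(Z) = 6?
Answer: -156/5 ≈ -31.200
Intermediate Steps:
R = -6/5 (R = 6/(-4 + (4 - 5)*1) = 6/(-4 - 1*1) = 6/(-4 - 1) = 6/(-5) = 6*(-1/5) = -6/5 ≈ -1.2000)
U(12)*d(19) + R = 6*(-5) - 6/5 = -30 - 6/5 = -156/5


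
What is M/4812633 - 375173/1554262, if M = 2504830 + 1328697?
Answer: 4152735381565/7480092591846 ≈ 0.55517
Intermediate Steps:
M = 3833527
M/4812633 - 375173/1554262 = 3833527/4812633 - 375173/1554262 = 4152735381565/7480092591846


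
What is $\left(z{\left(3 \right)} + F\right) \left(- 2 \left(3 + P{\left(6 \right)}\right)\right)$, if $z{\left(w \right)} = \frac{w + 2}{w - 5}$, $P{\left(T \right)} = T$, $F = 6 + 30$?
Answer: $-603$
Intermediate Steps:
$F = 36$
$z{\left(w \right)} = \frac{2 + w}{-5 + w}$
$\left(z{\left(3 \right)} + F\right) \left(- 2 \left(3 + P{\left(6 \right)}\right)\right) = \left(\frac{2 + 3}{-5 + 3} + 36\right) \left(- 2 \left(3 + 6\right)\right) = \left(\frac{1}{-2} \cdot 5 + 36\right) \left(\left(-2\right) 9\right) = \left(\left(- \frac{1}{2}\right) 5 + 36\right) \left(-18\right) = \left(- \frac{5}{2} + 36\right) \left(-18\right) = \frac{67}{2} \left(-18\right) = -603$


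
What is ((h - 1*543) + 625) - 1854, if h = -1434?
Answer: -3206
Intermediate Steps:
((h - 1*543) + 625) - 1854 = ((-1434 - 1*543) + 625) - 1854 = ((-1434 - 543) + 625) - 1854 = (-1977 + 625) - 1854 = -1352 - 1854 = -3206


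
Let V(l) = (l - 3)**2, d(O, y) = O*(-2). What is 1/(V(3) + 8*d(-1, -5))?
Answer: 1/16 ≈ 0.062500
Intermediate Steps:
d(O, y) = -2*O
V(l) = (-3 + l)**2
1/(V(3) + 8*d(-1, -5)) = 1/((-3 + 3)**2 + 8*(-2*(-1))) = 1/(0**2 + 8*2) = 1/(0 + 16) = 1/16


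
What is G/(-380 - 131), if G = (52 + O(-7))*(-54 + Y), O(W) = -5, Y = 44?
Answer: 470/511 ≈ 0.91977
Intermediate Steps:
G = -470 (G = (52 - 5)*(-54 + 44) = 47*(-10) = -470)
G/(-380 - 131) = -470/(-380 - 131) = -470/(-511) = -470*(-1/511) = 470/511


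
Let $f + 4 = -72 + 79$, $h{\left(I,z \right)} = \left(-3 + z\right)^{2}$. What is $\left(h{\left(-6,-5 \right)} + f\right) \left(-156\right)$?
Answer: $-10452$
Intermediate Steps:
$f = 3$ ($f = -4 + \left(-72 + 79\right) = -4 + 7 = 3$)
$\left(h{\left(-6,-5 \right)} + f\right) \left(-156\right) = \left(\left(-3 - 5\right)^{2} + 3\right) \left(-156\right) = \left(\left(-8\right)^{2} + 3\right) \left(-156\right) = \left(64 + 3\right) \left(-156\right) = 67 \left(-156\right) = -10452$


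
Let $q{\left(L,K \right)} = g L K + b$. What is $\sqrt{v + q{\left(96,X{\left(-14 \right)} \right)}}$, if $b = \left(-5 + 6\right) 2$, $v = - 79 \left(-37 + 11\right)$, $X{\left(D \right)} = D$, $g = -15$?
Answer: $2 \sqrt{5554} \approx 149.05$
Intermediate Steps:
$v = 2054$ ($v = \left(-79\right) \left(-26\right) = 2054$)
$b = 2$ ($b = 1 \cdot 2 = 2$)
$q{\left(L,K \right)} = 2 - 15 K L$ ($q{\left(L,K \right)} = - 15 L K + 2 = - 15 K L + 2 = 2 - 15 K L$)
$\sqrt{v + q{\left(96,X{\left(-14 \right)} \right)}} = \sqrt{2054 - \left(-2 - 20160\right)} = \sqrt{2054 + \left(2 + 20160\right)} = \sqrt{2054 + 20162} = \sqrt{22216} = 2 \sqrt{5554}$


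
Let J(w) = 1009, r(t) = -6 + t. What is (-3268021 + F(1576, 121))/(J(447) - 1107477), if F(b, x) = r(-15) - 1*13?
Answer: 3268055/1106468 ≈ 2.9536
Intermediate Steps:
F(b, x) = -34 (F(b, x) = (-6 - 15) - 1*13 = -21 - 13 = -34)
(-3268021 + F(1576, 121))/(J(447) - 1107477) = (-3268021 - 34)/(1009 - 1107477) = -3268055/(-1106468) = -3268055*(-1/1106468) = 3268055/1106468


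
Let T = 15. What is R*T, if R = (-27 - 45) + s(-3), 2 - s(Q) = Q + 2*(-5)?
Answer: -855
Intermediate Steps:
s(Q) = 12 - Q (s(Q) = 2 - (Q + 2*(-5)) = 2 - (Q - 10) = 2 - (-10 + Q) = 2 + (10 - Q) = 12 - Q)
R = -57 (R = (-27 - 45) + (12 - 1*(-3)) = -72 + (12 + 3) = -72 + 15 = -57)
R*T = -57*15 = -855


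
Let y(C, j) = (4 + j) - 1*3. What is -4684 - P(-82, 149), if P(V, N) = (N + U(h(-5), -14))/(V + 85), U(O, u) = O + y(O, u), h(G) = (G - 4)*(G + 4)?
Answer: -14197/3 ≈ -4732.3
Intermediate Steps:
h(G) = (-4 + G)*(4 + G)
y(C, j) = 1 + j (y(C, j) = (4 + j) - 3 = 1 + j)
U(O, u) = 1 + O + u (U(O, u) = O + (1 + u) = 1 + O + u)
P(V, N) = (-4 + N)/(85 + V) (P(V, N) = (N + (1 + (-16 + (-5)**2) - 14))/(V + 85) = (N + (1 + (-16 + 25) - 14))/(85 + V) = (N + (1 + 9 - 14))/(85 + V) = (N - 4)/(85 + V) = (-4 + N)/(85 + V))
-4684 - P(-82, 149) = -4684 - (-4 + 149)/(85 - 82) = -4684 - 145/3 = -14197/3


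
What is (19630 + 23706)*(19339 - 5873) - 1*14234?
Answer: 583548342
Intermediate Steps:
(19630 + 23706)*(19339 - 5873) - 1*14234 = 43336*13466 - 14234 = 583562576 - 14234 = 583548342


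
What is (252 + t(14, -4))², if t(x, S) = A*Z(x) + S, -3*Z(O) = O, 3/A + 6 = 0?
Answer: 564001/9 ≈ 62667.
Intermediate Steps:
A = -½ (A = 3/(-6 + 0) = 3/(-6) = 3*(-⅙) = -½ ≈ -0.50000)
Z(O) = -O/3
t(x, S) = S + x/6 (t(x, S) = -(-1)*x/6 + S = x/6 + S = S + x/6)
(252 + t(14, -4))² = (252 + (-4 + (⅙)*14))² = (252 + (-4 + 7/3))² = (252 - 5/3)² = (751/3)² = 564001/9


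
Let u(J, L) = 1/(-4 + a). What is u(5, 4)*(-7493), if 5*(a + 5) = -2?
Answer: 37465/47 ≈ 797.13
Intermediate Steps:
a = -27/5 (a = -5 + (1/5)*(-2) = -5 - 2/5 = -27/5 ≈ -5.4000)
u(J, L) = -5/47 (u(J, L) = 1/(-4 - 27/5) = 1/(-47/5) = -5/47)
u(5, 4)*(-7493) = -5/47*(-7493) = 37465/47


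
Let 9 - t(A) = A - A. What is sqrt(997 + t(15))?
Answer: sqrt(1006) ≈ 31.717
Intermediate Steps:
t(A) = 9 (t(A) = 9 - (A - A) = 9 - 1*0 = 9 + 0 = 9)
sqrt(997 + t(15)) = sqrt(997 + 9) = sqrt(1006)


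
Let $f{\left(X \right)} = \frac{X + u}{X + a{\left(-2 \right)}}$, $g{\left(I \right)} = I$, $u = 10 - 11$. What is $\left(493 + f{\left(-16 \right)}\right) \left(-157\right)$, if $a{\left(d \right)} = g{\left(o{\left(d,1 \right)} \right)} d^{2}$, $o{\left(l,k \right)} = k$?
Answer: $- \frac{931481}{12} \approx -77623.0$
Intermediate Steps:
$u = -1$
$a{\left(d \right)} = d^{2}$ ($a{\left(d \right)} = 1 d^{2} = d^{2}$)
$f{\left(X \right)} = \frac{-1 + X}{4 + X}$ ($f{\left(X \right)} = \frac{X - 1}{X + \left(-2\right)^{2}} = \frac{-1 + X}{X + 4} = \frac{-1 + X}{4 + X}$)
$\left(493 + f{\left(-16 \right)}\right) \left(-157\right) = \left(493 + \frac{-1 - 16}{4 - 16}\right) \left(-157\right) = \left(493 + \frac{1}{-12} \left(-17\right)\right) \left(-157\right) = \left(493 - - \frac{17}{12}\right) \left(-157\right) = \left(493 + \frac{17}{12}\right) \left(-157\right) = \frac{5933}{12} \left(-157\right) = - \frac{931481}{12}$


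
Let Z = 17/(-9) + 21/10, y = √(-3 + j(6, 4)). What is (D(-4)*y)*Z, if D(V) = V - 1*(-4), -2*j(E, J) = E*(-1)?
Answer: 0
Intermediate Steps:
j(E, J) = E/2 (j(E, J) = -E*(-1)/2 = -(-1)*E/2 = E/2)
y = 0 (y = √(-3 + (½)*6) = √(-3 + 3) = √0 = 0)
Z = 19/90 (Z = 17*(-⅑) + 21*(⅒) = -17/9 + 21/10 = 19/90 ≈ 0.21111)
D(V) = 4 + V (D(V) = V + 4 = 4 + V)
(D(-4)*y)*Z = ((4 - 4)*0)*(19/90) = (0*0)*(19/90) = 0*(19/90) = 0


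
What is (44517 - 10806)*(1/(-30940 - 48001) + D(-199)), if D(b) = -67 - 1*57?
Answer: -329986360035/78941 ≈ -4.1802e+6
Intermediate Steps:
D(b) = -124 (D(b) = -67 - 57 = -124)
(44517 - 10806)*(1/(-30940 - 48001) + D(-199)) = (44517 - 10806)*(1/(-30940 - 48001) - 124) = 33711*(1/(-78941) - 124) = 33711*(-1/78941 - 124) = 33711*(-9788685/78941) = -329986360035/78941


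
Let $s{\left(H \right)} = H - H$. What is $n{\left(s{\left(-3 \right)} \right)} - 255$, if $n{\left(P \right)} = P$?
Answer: $-255$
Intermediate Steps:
$s{\left(H \right)} = 0$
$n{\left(s{\left(-3 \right)} \right)} - 255 = 0 - 255 = -255$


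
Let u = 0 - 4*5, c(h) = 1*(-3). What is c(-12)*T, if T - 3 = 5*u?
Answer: 291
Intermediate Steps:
c(h) = -3
u = -20 (u = 0 - 20 = -20)
T = -97 (T = 3 + 5*(-20) = 3 - 100 = -97)
c(-12)*T = -3*(-97) = 291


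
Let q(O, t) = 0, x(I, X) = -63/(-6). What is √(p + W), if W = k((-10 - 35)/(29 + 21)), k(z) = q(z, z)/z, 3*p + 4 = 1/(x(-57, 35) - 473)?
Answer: I*√45658/185 ≈ 1.155*I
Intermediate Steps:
x(I, X) = 21/2 (x(I, X) = -63*(-⅙) = 21/2)
p = -1234/925 (p = -4/3 + 1/(3*(21/2 - 473)) = -4/3 + 1/(3*(-925/2)) = -4/3 + (⅓)*(-2/925) = -4/3 - 2/2775 = -1234/925 ≈ -1.3341)
k(z) = 0 (k(z) = 0/z = 0)
W = 0
√(p + W) = √(-1234/925 + 0) = √(-1234/925) = I*√45658/185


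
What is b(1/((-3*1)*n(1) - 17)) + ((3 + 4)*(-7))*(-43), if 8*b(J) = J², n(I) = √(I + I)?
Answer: 1237921803/587528 - 51*√2/293764 ≈ 2107.0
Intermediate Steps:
n(I) = √2*√I (n(I) = √(2*I) = √2*√I)
b(J) = J²/8
b(1/((-3*1)*n(1) - 17)) + ((3 + 4)*(-7))*(-43) = (1/((-3*1)*(√2*√1) - 17))²/8 + ((3 + 4)*(-7))*(-43) = (1/(-3*√2 - 17))²/8 + (7*(-7))*(-43) = (1/(-3*√2 - 17))²/8 - 49*(-43) = (1/(-17 - 3*√2))²/8 + 2107 = 1/(8*(-17 - 3*√2)²) + 2107 = 2107 + 1/(8*(-17 - 3*√2)²)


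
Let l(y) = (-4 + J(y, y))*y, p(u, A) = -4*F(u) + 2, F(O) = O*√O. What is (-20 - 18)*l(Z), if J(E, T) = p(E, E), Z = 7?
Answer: 532 + 7448*√7 ≈ 20238.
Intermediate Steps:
F(O) = O^(3/2)
p(u, A) = 2 - 4*u^(3/2) (p(u, A) = -4*u^(3/2) + 2 = 2 - 4*u^(3/2))
J(E, T) = 2 - 4*E^(3/2)
l(y) = y*(-2 - 4*y^(3/2)) (l(y) = (-4 + (2 - 4*y^(3/2)))*y = (-2 - 4*y^(3/2))*y = y*(-2 - 4*y^(3/2)))
(-20 - 18)*l(Z) = (-20 - 18)*(-196*√7 - 2*7) = -38*(-196*√7 - 14) = -38*(-14 - 196*√7) = 532 + 7448*√7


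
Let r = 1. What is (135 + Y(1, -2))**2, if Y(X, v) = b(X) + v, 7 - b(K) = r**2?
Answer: 19321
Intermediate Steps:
b(K) = 6 (b(K) = 7 - 1*1**2 = 7 - 1*1 = 7 - 1 = 6)
Y(X, v) = 6 + v
(135 + Y(1, -2))**2 = (135 + (6 - 2))**2 = (135 + 4)**2 = 139**2 = 19321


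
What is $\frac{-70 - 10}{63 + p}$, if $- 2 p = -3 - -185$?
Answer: $\frac{20}{7} \approx 2.8571$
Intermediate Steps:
$p = -91$ ($p = - \frac{-3 - -185}{2} = - \frac{-3 + 185}{2} = \left(- \frac{1}{2}\right) 182 = -91$)
$\frac{-70 - 10}{63 + p} = \frac{-70 - 10}{63 - 91} = \frac{-70 - 10}{-28} = \left(-80\right) \left(- \frac{1}{28}\right) = \frac{20}{7}$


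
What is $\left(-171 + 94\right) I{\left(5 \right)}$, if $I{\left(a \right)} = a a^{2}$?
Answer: $-9625$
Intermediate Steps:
$I{\left(a \right)} = a^{3}$
$\left(-171 + 94\right) I{\left(5 \right)} = \left(-171 + 94\right) 5^{3} = \left(-77\right) 125 = -9625$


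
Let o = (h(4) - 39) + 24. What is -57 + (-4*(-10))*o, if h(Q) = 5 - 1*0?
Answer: -457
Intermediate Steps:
h(Q) = 5 (h(Q) = 5 + 0 = 5)
o = -10 (o = (5 - 39) + 24 = -34 + 24 = -10)
-57 + (-4*(-10))*o = -57 - 4*(-10)*(-10) = -57 + 40*(-10) = -57 - 400 = -457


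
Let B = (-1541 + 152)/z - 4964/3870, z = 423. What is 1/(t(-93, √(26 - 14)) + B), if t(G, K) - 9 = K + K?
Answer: -2291904945/14651532659 + 8270993025*√3/58606130636 ≈ 0.088014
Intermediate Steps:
t(G, K) = 9 + 2*K (t(G, K) = 9 + (K + K) = 9 + 2*K)
B = -415289/90945 (B = (-1541 + 152)/423 - 4964/3870 = -1389*1/423 - 4964*1/3870 = -463/141 - 2482/1935 = -415289/90945 ≈ -4.5664)
1/(t(-93, √(26 - 14)) + B) = 1/((9 + 2*√(26 - 14)) - 415289/90945) = 1/((9 + 2*√12) - 415289/90945) = 1/((9 + 2*(2*√3)) - 415289/90945) = 1/((9 + 4*√3) - 415289/90945) = 1/(403216/90945 + 4*√3)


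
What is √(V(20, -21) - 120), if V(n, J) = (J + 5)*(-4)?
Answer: 2*I*√14 ≈ 7.4833*I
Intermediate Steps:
V(n, J) = -20 - 4*J (V(n, J) = (5 + J)*(-4) = -20 - 4*J)
√(V(20, -21) - 120) = √((-20 - 4*(-21)) - 120) = √((-20 + 84) - 120) = √(64 - 120) = √(-56) = 2*I*√14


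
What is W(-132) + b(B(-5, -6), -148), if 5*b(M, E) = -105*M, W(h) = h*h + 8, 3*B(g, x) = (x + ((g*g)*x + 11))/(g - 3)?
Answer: 138441/8 ≈ 17305.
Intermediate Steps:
B(g, x) = (11 + x + x*g²)/(3*(-3 + g)) (B(g, x) = ((x + ((g*g)*x + 11))/(g - 3))/3 = ((x + (g²*x + 11))/(-3 + g))/3 = ((x + (x*g² + 11))/(-3 + g))/3 = ((x + (11 + x*g²))/(-3 + g))/3 = ((11 + x + x*g²)/(-3 + g))/3 = (11 + x + x*g²)/(3*(-3 + g)))
W(h) = 8 + h² (W(h) = h² + 8 = 8 + h²)
b(M, E) = -21*M (b(M, E) = (-105*M)/5 = -21*M)
W(-132) + b(B(-5, -6), -148) = (8 + (-132)²) - 7*(11 - 6 - 6*(-5)²)/(-3 - 5) = (8 + 17424) - 7*(11 - 6 - 6*25)/(-8) = 17432 - 7*(-1)*(11 - 6 - 150)/8 = 17432 - 7*(-1)*(-145)/8 = 17432 - 21*145/24 = 17432 - 1015/8 = 138441/8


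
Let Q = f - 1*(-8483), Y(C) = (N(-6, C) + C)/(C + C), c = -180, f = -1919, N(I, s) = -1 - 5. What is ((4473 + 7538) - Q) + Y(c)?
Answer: 326851/60 ≈ 5447.5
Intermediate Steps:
N(I, s) = -6
Y(C) = (-6 + C)/(2*C) (Y(C) = (-6 + C)/(C + C) = (-6 + C)/((2*C)) = (-6 + C)*(1/(2*C)) = (-6 + C)/(2*C))
Q = 6564 (Q = -1919 - 1*(-8483) = -1919 + 8483 = 6564)
((4473 + 7538) - Q) + Y(c) = ((4473 + 7538) - 1*6564) + (½)*(-6 - 180)/(-180) = (12011 - 6564) + (½)*(-1/180)*(-186) = 5447 + 31/60 = 326851/60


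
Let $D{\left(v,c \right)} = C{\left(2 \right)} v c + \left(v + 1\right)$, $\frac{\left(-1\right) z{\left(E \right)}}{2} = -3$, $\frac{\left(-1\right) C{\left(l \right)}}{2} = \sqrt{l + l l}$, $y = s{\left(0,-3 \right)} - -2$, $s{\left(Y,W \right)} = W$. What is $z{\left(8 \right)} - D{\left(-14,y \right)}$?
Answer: $19 + 28 \sqrt{6} \approx 87.586$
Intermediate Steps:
$y = -1$ ($y = -3 - -2 = -3 + 2 = -1$)
$C{\left(l \right)} = - 2 \sqrt{l + l^{2}}$ ($C{\left(l \right)} = - 2 \sqrt{l + l l} = - 2 \sqrt{l + l^{2}}$)
$z{\left(E \right)} = 6$ ($z{\left(E \right)} = \left(-2\right) \left(-3\right) = 6$)
$D{\left(v,c \right)} = 1 + v - 2 c v \sqrt{6}$ ($D{\left(v,c \right)} = - 2 \sqrt{2 \left(1 + 2\right)} v c + \left(v + 1\right) = - 2 \sqrt{2 \cdot 3} v c + \left(1 + v\right) = - 2 \sqrt{6} v c + \left(1 + v\right) = - 2 v \sqrt{6} c + \left(1 + v\right) = - 2 c v \sqrt{6} + \left(1 + v\right) = 1 + v - 2 c v \sqrt{6}$)
$z{\left(8 \right)} - D{\left(-14,y \right)} = 6 - \left(1 - 14 - \left(-2\right) \left(-14\right) \sqrt{6}\right) = 6 - \left(1 - 14 - 28 \sqrt{6}\right) = 6 - \left(-13 - 28 \sqrt{6}\right) = 6 + \left(13 + 28 \sqrt{6}\right) = 19 + 28 \sqrt{6}$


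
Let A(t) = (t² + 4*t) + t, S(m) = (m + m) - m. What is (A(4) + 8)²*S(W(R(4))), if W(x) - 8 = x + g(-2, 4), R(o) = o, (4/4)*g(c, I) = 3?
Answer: 29040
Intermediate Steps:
g(c, I) = 3
W(x) = 11 + x (W(x) = 8 + (x + 3) = 8 + (3 + x) = 11 + x)
S(m) = m (S(m) = 2*m - m = m)
A(t) = t² + 5*t
(A(4) + 8)²*S(W(R(4))) = (4*(5 + 4) + 8)²*(11 + 4) = (4*9 + 8)²*15 = (36 + 8)²*15 = 44²*15 = 1936*15 = 29040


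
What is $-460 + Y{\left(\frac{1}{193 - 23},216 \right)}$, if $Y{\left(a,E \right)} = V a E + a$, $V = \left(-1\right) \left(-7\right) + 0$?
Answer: $- \frac{4511}{10} \approx -451.1$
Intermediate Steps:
$V = 7$ ($V = 7 + 0 = 7$)
$Y{\left(a,E \right)} = a + 7 E a$ ($Y{\left(a,E \right)} = 7 a E + a = 7 E a + a = a + 7 E a$)
$-460 + Y{\left(\frac{1}{193 - 23},216 \right)} = -460 + \frac{1 + 7 \cdot 216}{193 - 23} = -460 + \frac{1 + 1512}{170} = -460 + \frac{1}{170} \cdot 1513 = -460 + \frac{89}{10} = - \frac{4511}{10}$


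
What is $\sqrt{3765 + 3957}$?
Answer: $3 \sqrt{858} \approx 87.875$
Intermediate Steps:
$\sqrt{3765 + 3957} = \sqrt{7722} = 3 \sqrt{858}$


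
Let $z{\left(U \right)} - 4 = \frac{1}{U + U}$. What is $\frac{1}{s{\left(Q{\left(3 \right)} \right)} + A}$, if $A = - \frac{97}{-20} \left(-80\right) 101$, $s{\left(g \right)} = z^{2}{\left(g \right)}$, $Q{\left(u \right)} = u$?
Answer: $- \frac{36}{1410143} \approx -2.5529 \cdot 10^{-5}$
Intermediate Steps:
$z{\left(U \right)} = 4 + \frac{1}{2 U}$ ($z{\left(U \right)} = 4 + \frac{1}{U + U} = 4 + \frac{1}{2 U}$)
$s{\left(g \right)} = \left(4 + \frac{1}{2 g}\right)^{2}$
$A = -39188$ ($A = \left(-97\right) \left(- \frac{1}{20}\right) \left(-80\right) 101 = \frac{97}{20} \left(-80\right) 101 = \left(-388\right) 101 = -39188$)
$\frac{1}{s{\left(Q{\left(3 \right)} \right)} + A} = \frac{1}{\frac{\left(1 + 8 \cdot 3\right)^{2}}{4 \cdot 9} - 39188} = \frac{1}{\frac{1}{4} \cdot \frac{1}{9} \left(1 + 24\right)^{2} - 39188} = \frac{1}{\frac{1}{4} \cdot \frac{1}{9} \cdot 25^{2} - 39188} = \frac{1}{\frac{1}{4} \cdot \frac{1}{9} \cdot 625 - 39188} = \frac{1}{\frac{625}{36} - 39188} = \frac{1}{- \frac{1410143}{36}} = - \frac{36}{1410143}$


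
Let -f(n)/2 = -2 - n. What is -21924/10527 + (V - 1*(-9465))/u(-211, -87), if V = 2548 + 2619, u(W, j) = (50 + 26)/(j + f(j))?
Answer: -113757614/2299 ≈ -49481.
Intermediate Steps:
f(n) = 4 + 2*n (f(n) = -2*(-2 - n) = 4 + 2*n)
u(W, j) = 76/(4 + 3*j) (u(W, j) = (50 + 26)/(j + (4 + 2*j)) = 76/(4 + 3*j))
V = 5167
-21924/10527 + (V - 1*(-9465))/u(-211, -87) = -21924/10527 + (5167 - 1*(-9465))/((76/(4 + 3*(-87)))) = -21924*1/10527 + (5167 + 9465)/((76/(4 - 261))) = -252/121 + 14632/((76/(-257))) = -252/121 + 14632/((76*(-1/257))) = -252/121 + 14632/(-76/257) = -252/121 + 14632*(-257/76) = -252/121 - 940106/19 = -113757614/2299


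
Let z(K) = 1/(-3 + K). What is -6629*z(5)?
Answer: -6629/2 ≈ -3314.5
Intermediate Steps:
-6629*z(5) = -6629/(-3 + 5) = -6629/2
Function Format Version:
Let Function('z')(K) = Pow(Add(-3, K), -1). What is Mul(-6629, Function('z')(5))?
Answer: Rational(-6629, 2) ≈ -3314.5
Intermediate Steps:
Mul(-6629, Function('z')(5)) = Mul(-6629, Pow(Add(-3, 5), -1)) = Mul(-6629, Pow(2, -1)) = Mul(-6629, Rational(1, 2)) = Rational(-6629, 2)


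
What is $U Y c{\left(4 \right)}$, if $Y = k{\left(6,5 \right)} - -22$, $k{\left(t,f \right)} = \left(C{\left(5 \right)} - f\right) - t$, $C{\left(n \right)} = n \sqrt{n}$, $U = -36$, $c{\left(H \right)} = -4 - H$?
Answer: $3168 + 1440 \sqrt{5} \approx 6387.9$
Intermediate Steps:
$C{\left(n \right)} = n^{\frac{3}{2}}$
$k{\left(t,f \right)} = - f - t + 5 \sqrt{5}$ ($k{\left(t,f \right)} = \left(5^{\frac{3}{2}} - f\right) - t = \left(5 \sqrt{5} - f\right) - t = \left(- f + 5 \sqrt{5}\right) - t = - f - t + 5 \sqrt{5}$)
$Y = 11 + 5 \sqrt{5}$ ($Y = \left(\left(-1\right) 5 - 6 + 5 \sqrt{5}\right) - -22 = \left(-5 - 6 + 5 \sqrt{5}\right) + 22 = \left(-11 + 5 \sqrt{5}\right) + 22 = 11 + 5 \sqrt{5} \approx 22.18$)
$U Y c{\left(4 \right)} = - 36 \left(11 + 5 \sqrt{5}\right) \left(-4 - 4\right) = \left(-396 - 180 \sqrt{5}\right) \left(-4 - 4\right) = \left(-396 - 180 \sqrt{5}\right) \left(-8\right) = 3168 + 1440 \sqrt{5}$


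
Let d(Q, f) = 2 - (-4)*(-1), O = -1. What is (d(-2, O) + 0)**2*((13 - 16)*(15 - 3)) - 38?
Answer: -182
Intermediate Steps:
d(Q, f) = -2 (d(Q, f) = 2 - 1*4 = 2 - 4 = -2)
(d(-2, O) + 0)**2*((13 - 16)*(15 - 3)) - 38 = (-2 + 0)**2*((13 - 16)*(15 - 3)) - 38 = (-2)**2*(-3*12) - 38 = 4*(-36) - 38 = -144 - 38 = -182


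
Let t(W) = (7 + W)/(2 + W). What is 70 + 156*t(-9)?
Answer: 802/7 ≈ 114.57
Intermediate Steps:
t(W) = (7 + W)/(2 + W)
70 + 156*t(-9) = 70 + 156*((7 - 9)/(2 - 9)) = 70 + 156*(-2/(-7)) = 70 + 156*(-⅐*(-2)) = 70 + 156*(2/7) = 70 + 312/7 = 802/7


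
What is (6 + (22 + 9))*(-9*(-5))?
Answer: 1665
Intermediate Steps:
(6 + (22 + 9))*(-9*(-5)) = (6 + 31)*45 = 37*45 = 1665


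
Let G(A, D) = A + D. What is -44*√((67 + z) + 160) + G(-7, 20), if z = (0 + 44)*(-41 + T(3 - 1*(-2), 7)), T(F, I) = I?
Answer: 13 - 132*I*√141 ≈ 13.0 - 1567.4*I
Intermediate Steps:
z = -1496 (z = (0 + 44)*(-41 + 7) = 44*(-34) = -1496)
-44*√((67 + z) + 160) + G(-7, 20) = -44*√((67 - 1496) + 160) + (-7 + 20) = -44*√(-1429 + 160) + 13 = -132*I*√141 + 13 = 13 - 132*I*√141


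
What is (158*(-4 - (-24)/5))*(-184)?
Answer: -116288/5 ≈ -23258.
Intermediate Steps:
(158*(-4 - (-24)/5))*(-184) = (158*(-4 - 6*(-4/5)))*(-184) = (158*(-4 + 24/5))*(-184) = (158*(4/5))*(-184) = (632/5)*(-184) = -116288/5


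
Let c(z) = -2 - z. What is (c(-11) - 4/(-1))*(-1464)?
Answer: -19032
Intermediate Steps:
(c(-11) - 4/(-1))*(-1464) = ((-2 - 1*(-11)) - 4/(-1))*(-1464) = ((-2 + 11) - 1*(-4))*(-1464) = (9 + 4)*(-1464) = 13*(-1464) = -19032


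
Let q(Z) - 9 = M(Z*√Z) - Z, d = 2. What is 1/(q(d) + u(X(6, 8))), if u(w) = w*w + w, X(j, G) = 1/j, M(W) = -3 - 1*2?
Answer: 36/79 ≈ 0.45570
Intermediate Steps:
M(W) = -5 (M(W) = -3 - 2 = -5)
u(w) = w + w² (u(w) = w² + w = w + w²)
q(Z) = 4 - Z (q(Z) = 9 + (-5 - Z) = 4 - Z)
1/(q(d) + u(X(6, 8))) = 1/((4 - 1*2) + (1 + 1/6)/6) = 1/((4 - 2) + (1 + ⅙)/6) = 1/(2 + (⅙)*(7/6)) = 1/(2 + 7/36) = 1/(79/36) = 36/79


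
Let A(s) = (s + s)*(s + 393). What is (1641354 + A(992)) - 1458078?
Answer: 2931116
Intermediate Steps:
A(s) = 2*s*(393 + s) (A(s) = (2*s)*(393 + s) = 2*s*(393 + s))
(1641354 + A(992)) - 1458078 = (1641354 + 2*992*(393 + 992)) - 1458078 = (1641354 + 2*992*1385) - 1458078 = (1641354 + 2747840) - 1458078 = 4389194 - 1458078 = 2931116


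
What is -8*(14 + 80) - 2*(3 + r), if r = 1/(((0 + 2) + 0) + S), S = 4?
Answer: -2275/3 ≈ -758.33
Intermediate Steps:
r = 1/6 (r = 1/(((0 + 2) + 0) + 4) = 1/((2 + 0) + 4) = 1/(2 + 4) = 1/6 ≈ 0.16667)
-8*(14 + 80) - 2*(3 + r) = -8*(14 + 80) - 2*(3 + 1/6) = -8*94 - 2*19/6 = -752 - 19/3 = -2275/3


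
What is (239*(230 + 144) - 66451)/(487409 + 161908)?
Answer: 7645/216439 ≈ 0.035322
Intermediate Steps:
(239*(230 + 144) - 66451)/(487409 + 161908) = (239*374 - 66451)/649317 = (89386 - 66451)*(1/649317) = 22935*(1/649317) = 7645/216439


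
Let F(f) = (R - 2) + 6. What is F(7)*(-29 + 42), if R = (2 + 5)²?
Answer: 689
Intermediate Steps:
R = 49 (R = 7² = 49)
F(f) = 53 (F(f) = (49 - 2) + 6 = 47 + 6 = 53)
F(7)*(-29 + 42) = 53*(-29 + 42) = 53*13 = 689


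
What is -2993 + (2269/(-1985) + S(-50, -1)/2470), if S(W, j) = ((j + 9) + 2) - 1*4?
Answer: -1468012187/490295 ≈ -2994.1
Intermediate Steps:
S(W, j) = 7 + j (S(W, j) = ((9 + j) + 2) - 4 = (11 + j) - 4 = 7 + j)
-2993 + (2269/(-1985) + S(-50, -1)/2470) = -2993 + (2269/(-1985) + (7 - 1)/2470) = -2993 + (2269*(-1/1985) + 6*(1/2470)) = -2993 + (-2269/1985 + 3/1235) = -2993 - 559252/490295 = -1468012187/490295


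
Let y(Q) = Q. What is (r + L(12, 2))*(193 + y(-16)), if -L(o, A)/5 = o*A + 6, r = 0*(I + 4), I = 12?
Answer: -26550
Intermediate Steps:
r = 0 (r = 0*(12 + 4) = 0*16 = 0)
L(o, A) = -30 - 5*A*o (L(o, A) = -5*(o*A + 6) = -5*(A*o + 6) = -5*(6 + A*o) = -30 - 5*A*o)
(r + L(12, 2))*(193 + y(-16)) = (0 + (-30 - 5*2*12))*(193 - 16) = (0 + (-30 - 120))*177 = (0 - 150)*177 = -150*177 = -26550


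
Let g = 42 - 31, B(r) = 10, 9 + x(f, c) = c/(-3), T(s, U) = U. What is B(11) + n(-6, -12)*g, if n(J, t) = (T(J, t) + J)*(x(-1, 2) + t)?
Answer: 4300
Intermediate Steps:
x(f, c) = -9 - c/3 (x(f, c) = -9 + c/(-3) = -9 + c*(-1/3) = -9 - c/3)
n(J, t) = (-29/3 + t)*(J + t) (n(J, t) = (t + J)*((-9 - 1/3*2) + t) = (J + t)*((-9 - 2/3) + t) = (J + t)*(-29/3 + t) = (-29/3 + t)*(J + t))
g = 11
B(11) + n(-6, -12)*g = 10 + ((-12)**2 - 29/3*(-6) - 29/3*(-12) - 6*(-12))*11 = 10 + (144 + 58 + 116 + 72)*11 = 10 + 390*11 = 10 + 4290 = 4300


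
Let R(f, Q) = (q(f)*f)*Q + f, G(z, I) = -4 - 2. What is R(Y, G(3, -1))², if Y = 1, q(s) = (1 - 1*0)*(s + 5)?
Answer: 1225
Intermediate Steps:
q(s) = 5 + s (q(s) = (1 + 0)*(5 + s) = 1*(5 + s) = 5 + s)
G(z, I) = -6
R(f, Q) = f + Q*f*(5 + f) (R(f, Q) = ((5 + f)*f)*Q + f = (f*(5 + f))*Q + f = Q*f*(5 + f) + f = f + Q*f*(5 + f))
R(Y, G(3, -1))² = (1*(1 - 6*(5 + 1)))² = (1*(1 - 6*6))² = (1*(1 - 36))² = (1*(-35))² = (-35)² = 1225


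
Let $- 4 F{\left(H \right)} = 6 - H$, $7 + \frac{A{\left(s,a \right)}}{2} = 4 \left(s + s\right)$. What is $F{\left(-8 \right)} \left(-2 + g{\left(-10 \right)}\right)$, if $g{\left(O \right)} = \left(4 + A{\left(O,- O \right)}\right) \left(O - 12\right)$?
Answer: $-13083$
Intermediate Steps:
$A{\left(s,a \right)} = -14 + 16 s$ ($A{\left(s,a \right)} = -14 + 2 \cdot 4 \left(s + s\right) = -14 + 2 \cdot 4 \cdot 2 s = -14 + 2 \cdot 8 s = -14 + 16 s$)
$F{\left(H \right)} = - \frac{3}{2} + \frac{H}{4}$ ($F{\left(H \right)} = - \frac{6 - H}{4} = - \frac{3}{2} + \frac{H}{4}$)
$g{\left(O \right)} = \left(-12 + O\right) \left(-10 + 16 O\right)$ ($g{\left(O \right)} = \left(4 + \left(-14 + 16 O\right)\right) \left(O - 12\right) = \left(-10 + 16 O\right) \left(-12 + O\right) = \left(-12 + O\right) \left(-10 + 16 O\right)$)
$F{\left(-8 \right)} \left(-2 + g{\left(-10 \right)}\right) = \left(- \frac{3}{2} + \frac{1}{4} \left(-8\right)\right) \left(-2 + \left(120 - -2020 + 16 \left(-10\right)^{2}\right)\right) = \left(- \frac{3}{2} - 2\right) \left(-2 + \left(120 + 2020 + 16 \cdot 100\right)\right) = - \frac{7 \left(-2 + \left(120 + 2020 + 1600\right)\right)}{2} = - \frac{7 \left(-2 + 3740\right)}{2} = \left(- \frac{7}{2}\right) 3738 = -13083$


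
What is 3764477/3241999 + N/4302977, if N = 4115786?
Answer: 29541832044243/13950247131023 ≈ 2.1177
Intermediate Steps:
3764477/3241999 + N/4302977 = 3764477/3241999 + 4115786/4302977 = 29541832044243/13950247131023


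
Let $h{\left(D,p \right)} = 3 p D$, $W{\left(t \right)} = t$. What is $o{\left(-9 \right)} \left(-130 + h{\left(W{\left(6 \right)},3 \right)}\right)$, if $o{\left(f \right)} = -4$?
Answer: $304$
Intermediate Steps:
$h{\left(D,p \right)} = 3 D p$
$o{\left(-9 \right)} \left(-130 + h{\left(W{\left(6 \right)},3 \right)}\right) = - 4 \left(-130 + 3 \cdot 6 \cdot 3\right) = - 4 \left(-130 + 54\right) = \left(-4\right) \left(-76\right) = 304$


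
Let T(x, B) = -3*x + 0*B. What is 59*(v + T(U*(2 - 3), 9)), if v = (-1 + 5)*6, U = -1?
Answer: 1239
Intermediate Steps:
v = 24 (v = 4*6 = 24)
T(x, B) = -3*x (T(x, B) = -3*x + 0 = -3*x)
59*(v + T(U*(2 - 3), 9)) = 59*(24 - (-3)*(2 - 3)) = 59*(24 - (-3)*(-1)) = 59*(24 - 3*1) = 59*(24 - 3) = 59*21 = 1239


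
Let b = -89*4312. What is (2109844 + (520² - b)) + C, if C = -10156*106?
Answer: 1687476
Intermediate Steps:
b = -383768
C = -1076536
(2109844 + (520² - b)) + C = (2109844 + (520² - 1*(-383768))) - 1076536 = (2109844 + (270400 + 383768)) - 1076536 = (2109844 + 654168) - 1076536 = 2764012 - 1076536 = 1687476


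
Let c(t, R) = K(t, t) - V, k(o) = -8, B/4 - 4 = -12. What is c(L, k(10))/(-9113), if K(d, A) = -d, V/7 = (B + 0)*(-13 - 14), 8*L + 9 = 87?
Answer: 24231/36452 ≈ 0.66474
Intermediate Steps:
B = -32 (B = 16 + 4*(-12) = 16 - 48 = -32)
L = 39/4 (L = -9/8 + (⅛)*87 = -9/8 + 87/8 = 39/4 ≈ 9.7500)
V = 6048 (V = 7*((-32 + 0)*(-13 - 14)) = 7*(-32*(-27)) = 7*864 = 6048)
c(t, R) = -6048 - t (c(t, R) = -t - 1*6048 = -t - 6048 = -6048 - t)
c(L, k(10))/(-9113) = (-6048 - 1*39/4)/(-9113) = (-6048 - 39/4)*(-1/9113) = -24231/4*(-1/9113) = 24231/36452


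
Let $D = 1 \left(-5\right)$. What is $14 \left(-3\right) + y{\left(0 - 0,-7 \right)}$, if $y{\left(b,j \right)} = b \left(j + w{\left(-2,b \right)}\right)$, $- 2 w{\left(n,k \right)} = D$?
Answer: $-42$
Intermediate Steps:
$D = -5$
$w{\left(n,k \right)} = \frac{5}{2}$ ($w{\left(n,k \right)} = \left(- \frac{1}{2}\right) \left(-5\right) = \frac{5}{2}$)
$y{\left(b,j \right)} = b \left(\frac{5}{2} + j\right)$ ($y{\left(b,j \right)} = b \left(j + \frac{5}{2}\right) = b \left(\frac{5}{2} + j\right)$)
$14 \left(-3\right) + y{\left(0 - 0,-7 \right)} = 14 \left(-3\right) + \frac{\left(0 - 0\right) \left(5 + 2 \left(-7\right)\right)}{2} = -42 + \frac{\left(0 + 0\right) \left(5 - 14\right)}{2} = -42 + \frac{1}{2} \cdot 0 \left(-9\right) = -42 + 0 = -42$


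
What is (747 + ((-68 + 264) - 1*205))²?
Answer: 544644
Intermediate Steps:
(747 + ((-68 + 264) - 1*205))² = (747 + (196 - 205))² = (747 - 9)² = 738² = 544644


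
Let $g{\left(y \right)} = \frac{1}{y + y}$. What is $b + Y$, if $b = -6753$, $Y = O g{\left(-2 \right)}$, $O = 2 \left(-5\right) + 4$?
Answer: $- \frac{13503}{2} \approx -6751.5$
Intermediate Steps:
$g{\left(y \right)} = \frac{1}{2 y}$
$O = -6$ ($O = -10 + 4 = -6$)
$Y = \frac{3}{2}$ ($Y = - 6 \frac{1}{2 \left(-2\right)} = - 6 \cdot \frac{1}{2} \left(- \frac{1}{2}\right) = \left(-6\right) \left(- \frac{1}{4}\right) = \frac{3}{2} \approx 1.5$)
$b + Y = -6753 + \frac{3}{2} = - \frac{13503}{2}$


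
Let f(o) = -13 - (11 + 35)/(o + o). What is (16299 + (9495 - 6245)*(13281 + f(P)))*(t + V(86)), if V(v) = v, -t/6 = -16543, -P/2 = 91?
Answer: 4285472633856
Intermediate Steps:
P = -182 (P = -2*91 = -182)
t = 99258 (t = -6*(-16543) = 99258)
f(o) = -13 - 23/o (f(o) = -13 - 46/(2*o) = -13 - 46*1/(2*o) = -13 - 23/o)
(16299 + (9495 - 6245)*(13281 + f(P)))*(t + V(86)) = (16299 + (9495 - 6245)*(13281 + (-13 - 23/(-182))))*(99258 + 86) = (16299 + 3250*(13281 + (-13 - 23*(-1/182))))*99344 = (16299 + 3250*(13281 + (-13 + 23/182)))*99344 = (16299 + 3250*(13281 - 2343/182))*99344 = (16299 + 3250*(2414799/182))*99344 = (16299 + 301849875/7)*99344 = (301963968/7)*99344 = 4285472633856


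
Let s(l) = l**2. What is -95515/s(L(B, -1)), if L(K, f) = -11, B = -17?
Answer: -95515/121 ≈ -789.38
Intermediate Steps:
-95515/s(L(B, -1)) = -95515/((-11)**2) = -95515/121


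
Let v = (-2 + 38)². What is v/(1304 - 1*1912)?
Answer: -81/38 ≈ -2.1316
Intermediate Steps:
v = 1296 (v = 36² = 1296)
v/(1304 - 1*1912) = 1296/(1304 - 1*1912) = 1296/(1304 - 1912) = 1296/(-608) = 1296*(-1/608) = -81/38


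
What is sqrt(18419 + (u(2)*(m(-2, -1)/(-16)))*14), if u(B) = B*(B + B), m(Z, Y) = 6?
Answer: sqrt(18377) ≈ 135.56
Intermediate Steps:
u(B) = 2*B**2 (u(B) = B*(2*B) = 2*B**2)
sqrt(18419 + (u(2)*(m(-2, -1)/(-16)))*14) = sqrt(18419 + ((2*2**2)*(6/(-16)))*14) = sqrt(18419 + ((2*4)*(6*(-1/16)))*14) = sqrt(18419 + (8*(-3/8))*14) = sqrt(18419 - 3*14) = sqrt(18419 - 42) = sqrt(18377)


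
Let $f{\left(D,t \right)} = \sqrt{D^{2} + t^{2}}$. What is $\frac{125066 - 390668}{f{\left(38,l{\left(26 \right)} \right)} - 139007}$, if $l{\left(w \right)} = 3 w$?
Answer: $\frac{12306845738}{6440979507} + \frac{177068 \sqrt{1882}}{6440979507} \approx 1.9119$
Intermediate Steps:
$\frac{125066 - 390668}{f{\left(38,l{\left(26 \right)} \right)} - 139007} = \frac{125066 - 390668}{\sqrt{38^{2} + \left(3 \cdot 26\right)^{2}} - 139007} = - \frac{265602}{\sqrt{1444 + 78^{2}} - 139007} = - \frac{265602}{\sqrt{1444 + 6084} - 139007} = - \frac{265602}{\sqrt{7528} - 139007} = - \frac{265602}{2 \sqrt{1882} - 139007} = - \frac{265602}{-139007 + 2 \sqrt{1882}}$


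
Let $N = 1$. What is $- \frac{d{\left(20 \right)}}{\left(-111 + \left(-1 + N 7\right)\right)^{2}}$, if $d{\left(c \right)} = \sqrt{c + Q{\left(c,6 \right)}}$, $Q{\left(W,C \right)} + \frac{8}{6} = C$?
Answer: $- \frac{\sqrt{222}}{33075} \approx -0.00045048$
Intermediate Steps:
$Q{\left(W,C \right)} = - \frac{4}{3} + C$
$d{\left(c \right)} = \sqrt{\frac{14}{3} + c}$ ($d{\left(c \right)} = \sqrt{c + \left(- \frac{4}{3} + 6\right)} = \sqrt{c + \frac{14}{3}} = \sqrt{\frac{14}{3} + c}$)
$- \frac{d{\left(20 \right)}}{\left(-111 + \left(-1 + N 7\right)\right)^{2}} = - \frac{\frac{1}{3} \sqrt{42 + 9 \cdot 20}}{\left(-111 + \left(-1 + 1 \cdot 7\right)\right)^{2}} = - \frac{\frac{1}{3} \sqrt{42 + 180}}{\left(-111 + \left(-1 + 7\right)\right)^{2}} = - \frac{\frac{1}{3} \sqrt{222}}{\left(-111 + 6\right)^{2}} = - \frac{\frac{1}{3} \sqrt{222}}{\left(-105\right)^{2}} = - \frac{\frac{1}{3} \sqrt{222}}{11025} = - \frac{\sqrt{222}}{33075}$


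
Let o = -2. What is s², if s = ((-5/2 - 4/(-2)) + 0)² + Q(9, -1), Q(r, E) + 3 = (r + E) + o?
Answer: 169/16 ≈ 10.563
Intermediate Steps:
Q(r, E) = -5 + E + r (Q(r, E) = -3 + ((r + E) - 2) = -3 + ((E + r) - 2) = -3 + (-2 + E + r) = -5 + E + r)
s = 13/4 (s = ((-5/2 - 4/(-2)) + 0)² + (-5 - 1 + 9) = ((-5*½ - 4*(-½)) + 0)² + 3 = ((-5/2 + 2) + 0)² + 3 = (-½ + 0)² + 3 = (-½)² + 3 = ¼ + 3 = 13/4 ≈ 3.2500)
s² = (13/4)² = 169/16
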